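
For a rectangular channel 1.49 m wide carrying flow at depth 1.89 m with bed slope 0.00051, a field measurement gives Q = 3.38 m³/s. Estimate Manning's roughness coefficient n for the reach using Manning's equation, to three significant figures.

A = b·y = 1.49 × 1.89 = 2.816 m²
P = b + 2y = 1.49 + 2×1.89 = 5.270 m
R = A/P = 2.816/5.270 = 0.5344 m
n = (1/Q)·A·R^(2/3)·S^(1/2) = (1/3.38) × 2.816 × 0.6585 × 0.02258 = 0.01239

0.0124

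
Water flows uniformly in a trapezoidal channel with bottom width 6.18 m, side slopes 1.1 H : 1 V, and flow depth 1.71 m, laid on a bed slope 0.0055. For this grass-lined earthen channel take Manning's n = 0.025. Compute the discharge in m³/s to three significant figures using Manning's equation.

46.8 m³/s

A = (b + z·y)·y = (6.18 + 1.1×1.71)×1.71 = 13.78 m²
P = b + 2y√(1+z²) = 6.18 + 2×1.71×√(1+1.1²) = 11.26 m
R = A/P = 13.78/11.26 = 1.224 m
Q = (1/n)·A·R^(2/3)·S^(1/2) = (1/0.025) × 13.78 × 1.224^(2/3) × 0.0055^(1/2) = 46.78 m³/s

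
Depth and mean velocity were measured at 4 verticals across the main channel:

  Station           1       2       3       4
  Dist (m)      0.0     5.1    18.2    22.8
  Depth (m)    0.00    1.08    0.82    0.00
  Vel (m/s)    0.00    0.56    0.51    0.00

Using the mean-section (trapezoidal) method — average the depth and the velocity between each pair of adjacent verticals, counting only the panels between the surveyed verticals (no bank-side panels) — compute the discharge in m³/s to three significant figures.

7.91 m³/s

Panel 1-2: Δb = 5.1 m, d̄ = (0.00+1.08)/2 = 0.54, v̄ = (0.00+0.56)/2 = 0.28 → q = 5.1×0.54×0.28 = 0.7711 m³/s
Panel 2-3: Δb = 13.1 m, d̄ = (1.08+0.82)/2 = 0.95, v̄ = (0.56+0.51)/2 = 0.535 → q = 13.1×0.95×0.535 = 6.658 m³/s
Panel 3-4: Δb = 4.6 m, d̄ = (0.82+0.00)/2 = 0.41, v̄ = (0.51+0.00)/2 = 0.255 → q = 4.6×0.41×0.255 = 0.4809 m³/s
Q = Σ q = 7.910 m³/s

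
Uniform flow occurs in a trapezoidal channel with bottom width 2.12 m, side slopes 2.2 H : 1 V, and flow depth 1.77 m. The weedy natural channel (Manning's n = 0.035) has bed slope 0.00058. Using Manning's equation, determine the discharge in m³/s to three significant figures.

7.31 m³/s

A = (b + z·y)·y = (2.12 + 2.2×1.77)×1.77 = 10.64 m²
P = b + 2y√(1+z²) = 2.12 + 2×1.77×√(1+2.2²) = 10.67 m
R = A/P = 10.64/10.67 = 0.9972 m
Q = (1/n)·A·R^(2/3)·S^(1/2) = (1/0.035) × 10.64 × 0.9972^(2/3) × 0.00058^(1/2) = 7.311 m³/s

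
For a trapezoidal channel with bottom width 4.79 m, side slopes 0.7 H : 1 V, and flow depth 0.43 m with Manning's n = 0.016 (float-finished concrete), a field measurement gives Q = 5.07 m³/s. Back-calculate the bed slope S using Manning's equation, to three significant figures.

A = (b + z·y)·y = (4.79 + 0.7×0.43)×0.43 = 2.189 m²
P = b + 2y√(1+z²) = 4.79 + 2×0.43×√(1+0.7²) = 5.840 m
R = A/P = 2.189/5.840 = 0.3749 m
S = (Q·n / (1·A·R^(2/3)))² = (5.07×0.016 / (1×2.189×0.5199))² = 0.005080

0.00508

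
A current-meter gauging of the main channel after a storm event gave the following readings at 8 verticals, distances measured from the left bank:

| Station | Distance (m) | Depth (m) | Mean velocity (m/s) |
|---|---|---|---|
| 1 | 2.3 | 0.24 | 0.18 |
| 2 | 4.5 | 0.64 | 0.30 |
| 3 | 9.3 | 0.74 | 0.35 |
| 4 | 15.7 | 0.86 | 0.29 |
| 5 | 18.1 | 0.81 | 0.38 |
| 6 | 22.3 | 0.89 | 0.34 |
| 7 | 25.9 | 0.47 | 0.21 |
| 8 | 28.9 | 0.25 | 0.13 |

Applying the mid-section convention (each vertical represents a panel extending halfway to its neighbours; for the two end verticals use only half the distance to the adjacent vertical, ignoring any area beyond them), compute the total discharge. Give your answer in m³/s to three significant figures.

5.84 m³/s

w_1 = (4.5 − 2.3)/2 = 1.1 m; q_1 = 0.18 × 0.24 × 1.1 = 0.04752 m³/s
w_2 = (9.3 − 2.3)/2 = 3.5 m; q_2 = 0.30 × 0.64 × 3.5 = 0.6720 m³/s
w_3 = (15.7 − 4.5)/2 = 5.6 m; q_3 = 0.35 × 0.74 × 5.6 = 1.450 m³/s
w_4 = (18.1 − 9.3)/2 = 4.4 m; q_4 = 0.29 × 0.86 × 4.4 = 1.097 m³/s
w_5 = (22.3 − 15.7)/2 = 3.3 m; q_5 = 0.38 × 0.81 × 3.3 = 1.016 m³/s
w_6 = (25.9 − 18.1)/2 = 3.9 m; q_6 = 0.34 × 0.89 × 3.9 = 1.180 m³/s
w_7 = (28.9 − 22.3)/2 = 3.3 m; q_7 = 0.21 × 0.47 × 3.3 = 0.3257 m³/s
w_8 = (28.9 − 25.9)/2 = 1.5 m; q_8 = 0.13 × 0.25 × 1.5 = 0.04875 m³/s
Q = Σ qᵢ = 5.838 m³/s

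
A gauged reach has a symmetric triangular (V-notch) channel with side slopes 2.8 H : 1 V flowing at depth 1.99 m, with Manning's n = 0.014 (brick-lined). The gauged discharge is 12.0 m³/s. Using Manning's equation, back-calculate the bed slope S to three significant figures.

0.000250

A = z·y² = 2.8×1.99² = 11.09 m²
P = 2y√(1+z²) = 2×1.99×√(1+2.8²) = 11.83 m
R = A/P = 11.09/11.83 = 0.9370 m
S = (Q·n / (1·A·R^(2/3)))² = (12.0×0.014 / (1×11.09×0.9576))² = 0.0002504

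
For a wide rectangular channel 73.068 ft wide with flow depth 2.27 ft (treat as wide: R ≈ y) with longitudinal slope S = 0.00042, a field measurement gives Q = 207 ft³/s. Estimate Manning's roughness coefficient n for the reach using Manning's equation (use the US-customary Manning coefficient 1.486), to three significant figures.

0.0421

A = b·y = 73.068 × 2.27 = 165.9 ft²
Wide channel: R ≈ y = 2.27 ft
n = (1.486/Q)·A·R^(2/3)·S^(1/2) = (1.486/207) × 165.9 × 1.727 × 0.02049 = 0.04215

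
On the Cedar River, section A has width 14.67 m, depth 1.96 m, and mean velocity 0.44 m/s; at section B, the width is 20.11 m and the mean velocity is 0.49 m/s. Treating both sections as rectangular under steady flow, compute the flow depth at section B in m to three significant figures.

1.28 m

Q = A₁V₁ = (14.67×1.96) × 0.44 = 12.65 m³/s
d₂ = Q/(b₂ V₂) = 12.65/(20.11×0.49) = 1.284 m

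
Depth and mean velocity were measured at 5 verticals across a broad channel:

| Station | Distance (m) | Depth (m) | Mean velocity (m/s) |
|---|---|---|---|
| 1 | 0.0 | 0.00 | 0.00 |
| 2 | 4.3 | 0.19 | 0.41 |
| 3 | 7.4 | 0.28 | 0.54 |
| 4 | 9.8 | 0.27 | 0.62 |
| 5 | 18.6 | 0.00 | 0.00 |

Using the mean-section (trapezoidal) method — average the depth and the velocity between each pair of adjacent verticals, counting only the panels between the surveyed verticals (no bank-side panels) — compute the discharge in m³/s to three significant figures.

Panel 1-2: Δb = 4.3 m, d̄ = (0.00+0.19)/2 = 0.095, v̄ = (0.00+0.41)/2 = 0.205 → q = 4.3×0.095×0.205 = 0.08374 m³/s
Panel 2-3: Δb = 3.1 m, d̄ = (0.19+0.28)/2 = 0.235, v̄ = (0.41+0.54)/2 = 0.475 → q = 3.1×0.235×0.475 = 0.3460 m³/s
Panel 3-4: Δb = 2.4 m, d̄ = (0.28+0.27)/2 = 0.275, v̄ = (0.54+0.62)/2 = 0.58 → q = 2.4×0.275×0.58 = 0.3828 m³/s
Panel 4-5: Δb = 8.8 m, d̄ = (0.27+0.00)/2 = 0.135, v̄ = (0.62+0.00)/2 = 0.31 → q = 8.8×0.135×0.31 = 0.3683 m³/s
Q = Σ q = 1.181 m³/s

1.18 m³/s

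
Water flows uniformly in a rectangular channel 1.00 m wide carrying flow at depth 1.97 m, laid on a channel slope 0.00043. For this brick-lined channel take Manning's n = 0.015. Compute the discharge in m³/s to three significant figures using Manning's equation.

A = b·y = 1.00 × 1.97 = 1.970 m²
P = b + 2y = 1.00 + 2×1.97 = 4.940 m
R = A/P = 1.970/4.940 = 0.3988 m
Q = (1/n)·A·R^(2/3)·S^(1/2) = (1/0.015) × 1.970 × 0.3988^(2/3) × 0.00043^(1/2) = 1.475 m³/s

1.48 m³/s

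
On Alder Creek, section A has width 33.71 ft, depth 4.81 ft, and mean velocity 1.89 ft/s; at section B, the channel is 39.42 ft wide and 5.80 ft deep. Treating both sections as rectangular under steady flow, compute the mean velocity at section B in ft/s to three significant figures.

Q = A₁V₁ = (33.71×4.81) × 1.89 = 306.5 ft³/s
A₂ = 39.42 × 5.80 = 228.6 ft²
V₂ = Q/A₂ = 306.5/228.6 = 1.340 ft/s

1.34 ft/s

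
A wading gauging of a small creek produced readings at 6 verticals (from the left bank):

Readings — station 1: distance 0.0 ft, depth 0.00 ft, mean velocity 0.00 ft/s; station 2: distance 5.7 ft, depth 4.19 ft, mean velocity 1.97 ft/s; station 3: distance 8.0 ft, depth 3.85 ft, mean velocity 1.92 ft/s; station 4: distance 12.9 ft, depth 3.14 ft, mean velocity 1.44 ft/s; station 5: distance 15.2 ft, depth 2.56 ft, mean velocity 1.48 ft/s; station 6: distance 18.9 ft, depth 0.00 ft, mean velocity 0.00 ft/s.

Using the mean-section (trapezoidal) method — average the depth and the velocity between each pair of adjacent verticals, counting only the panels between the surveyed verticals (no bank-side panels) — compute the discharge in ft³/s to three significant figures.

71.6 ft³/s

Panel 1-2: Δb = 5.7 ft, d̄ = (0.00+4.19)/2 = 2.095, v̄ = (0.00+1.97)/2 = 0.985 → q = 5.7×2.095×0.985 = 11.76 ft³/s
Panel 2-3: Δb = 2.3 ft, d̄ = (4.19+3.85)/2 = 4.02, v̄ = (1.97+1.92)/2 = 1.945 → q = 2.3×4.02×1.945 = 17.98 ft³/s
Panel 3-4: Δb = 4.9 ft, d̄ = (3.85+3.14)/2 = 3.495, v̄ = (1.92+1.44)/2 = 1.68 → q = 4.9×3.495×1.68 = 28.77 ft³/s
Panel 4-5: Δb = 2.3 ft, d̄ = (3.14+2.56)/2 = 2.85, v̄ = (1.44+1.48)/2 = 1.46 → q = 2.3×2.85×1.46 = 9.570 ft³/s
Panel 5-6: Δb = 3.7 ft, d̄ = (2.56+0.00)/2 = 1.28, v̄ = (1.48+0.00)/2 = 0.74 → q = 3.7×1.28×0.74 = 3.505 ft³/s
Q = Σ q = 71.59 ft³/s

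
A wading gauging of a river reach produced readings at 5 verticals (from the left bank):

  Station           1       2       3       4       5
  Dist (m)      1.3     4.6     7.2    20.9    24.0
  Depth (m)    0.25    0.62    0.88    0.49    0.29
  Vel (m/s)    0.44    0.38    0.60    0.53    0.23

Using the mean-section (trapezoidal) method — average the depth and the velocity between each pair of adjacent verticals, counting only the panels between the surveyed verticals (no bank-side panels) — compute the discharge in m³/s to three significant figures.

7.31 m³/s

Panel 1-2: Δb = 3.3 m, d̄ = (0.25+0.62)/2 = 0.435, v̄ = (0.44+0.38)/2 = 0.41 → q = 3.3×0.435×0.41 = 0.5886 m³/s
Panel 2-3: Δb = 2.6 m, d̄ = (0.62+0.88)/2 = 0.75, v̄ = (0.38+0.60)/2 = 0.49 → q = 2.6×0.75×0.49 = 0.9555 m³/s
Panel 3-4: Δb = 13.7 m, d̄ = (0.88+0.49)/2 = 0.685, v̄ = (0.60+0.53)/2 = 0.565 → q = 13.7×0.685×0.565 = 5.302 m³/s
Panel 4-5: Δb = 3.1 m, d̄ = (0.49+0.29)/2 = 0.39, v̄ = (0.53+0.23)/2 = 0.38 → q = 3.1×0.39×0.38 = 0.4594 m³/s
Q = Σ q = 7.306 m³/s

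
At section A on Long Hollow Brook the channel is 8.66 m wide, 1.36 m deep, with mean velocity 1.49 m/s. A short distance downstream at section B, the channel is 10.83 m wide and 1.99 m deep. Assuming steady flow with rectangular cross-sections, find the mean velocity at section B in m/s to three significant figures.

Q = A₁V₁ = (8.66×1.36) × 1.49 = 17.55 m³/s
A₂ = 10.83 × 1.99 = 21.55 m²
V₂ = Q/A₂ = 17.55/21.55 = 0.8143 m/s

0.814 m/s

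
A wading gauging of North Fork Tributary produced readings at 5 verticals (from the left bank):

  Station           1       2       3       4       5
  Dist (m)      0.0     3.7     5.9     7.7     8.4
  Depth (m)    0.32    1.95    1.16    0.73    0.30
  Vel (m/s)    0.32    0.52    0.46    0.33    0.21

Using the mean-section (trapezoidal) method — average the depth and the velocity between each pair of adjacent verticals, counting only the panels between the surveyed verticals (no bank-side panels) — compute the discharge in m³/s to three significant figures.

Panel 1-2: Δb = 3.7 m, d̄ = (0.32+1.95)/2 = 1.135, v̄ = (0.32+0.52)/2 = 0.42 → q = 3.7×1.135×0.42 = 1.764 m³/s
Panel 2-3: Δb = 2.2 m, d̄ = (1.95+1.16)/2 = 1.555, v̄ = (0.52+0.46)/2 = 0.49 → q = 2.2×1.555×0.49 = 1.676 m³/s
Panel 3-4: Δb = 1.8 m, d̄ = (1.16+0.73)/2 = 0.945, v̄ = (0.46+0.33)/2 = 0.395 → q = 1.8×0.945×0.395 = 0.6719 m³/s
Panel 4-5: Δb = 0.7 m, d̄ = (0.73+0.30)/2 = 0.515, v̄ = (0.33+0.21)/2 = 0.27 → q = 0.7×0.515×0.27 = 0.09734 m³/s
Q = Σ q = 4.209 m³/s

4.21 m³/s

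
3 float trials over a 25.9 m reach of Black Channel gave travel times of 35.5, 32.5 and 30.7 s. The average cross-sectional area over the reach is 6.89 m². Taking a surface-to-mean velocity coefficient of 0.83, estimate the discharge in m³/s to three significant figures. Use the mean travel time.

t̄ = (35.5 + 32.5 + 30.7) / 3 = 32.9 s
v_surface = L / t̄ = 25.9 / 32.9 = 0.7872 m/s
v_mean = 0.83 × 0.7872 = 0.6534 m/s
Q = A × v_mean = 6.89 × 0.6534 = 4.502 m³/s

4.50 m³/s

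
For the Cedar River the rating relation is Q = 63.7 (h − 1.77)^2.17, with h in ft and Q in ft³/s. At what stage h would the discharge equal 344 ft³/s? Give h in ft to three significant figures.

3.95 ft

h − h₀ = (Q/C)^(1/b) = (344/63.7)^(1/2.17) = 2.175 ft
h = 1.77 + 2.175 = 3.945 ft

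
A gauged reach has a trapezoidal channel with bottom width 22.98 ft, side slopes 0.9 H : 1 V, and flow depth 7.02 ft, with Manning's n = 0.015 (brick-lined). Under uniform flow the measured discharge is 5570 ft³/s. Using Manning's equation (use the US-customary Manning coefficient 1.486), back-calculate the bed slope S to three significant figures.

A = (b + z·y)·y = (22.98 + 0.9×7.02)×7.02 = 205.7 ft²
P = b + 2y√(1+z²) = 22.98 + 2×7.02×√(1+0.9²) = 41.87 ft
R = A/P = 205.7/41.87 = 4.912 ft
S = (Q·n / (1.486·A·R^(2/3)))² = (5570×0.015 / (1.486×205.7×2.890))² = 0.008949

0.00895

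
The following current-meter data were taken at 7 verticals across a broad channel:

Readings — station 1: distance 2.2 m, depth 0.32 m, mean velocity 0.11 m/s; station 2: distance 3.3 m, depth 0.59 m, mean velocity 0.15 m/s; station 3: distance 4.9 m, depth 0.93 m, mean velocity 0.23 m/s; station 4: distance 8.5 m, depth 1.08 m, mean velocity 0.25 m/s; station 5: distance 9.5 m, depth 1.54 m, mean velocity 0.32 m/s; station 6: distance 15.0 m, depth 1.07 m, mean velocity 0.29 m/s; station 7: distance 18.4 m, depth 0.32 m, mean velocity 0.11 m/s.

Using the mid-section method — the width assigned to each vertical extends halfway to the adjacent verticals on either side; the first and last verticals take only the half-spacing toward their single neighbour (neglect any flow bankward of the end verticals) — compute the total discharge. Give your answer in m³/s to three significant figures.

w_1 = (3.3 − 2.2)/2 = 0.55 m; q_1 = 0.11 × 0.32 × 0.55 = 0.01936 m³/s
w_2 = (4.9 − 2.2)/2 = 1.35 m; q_2 = 0.15 × 0.59 × 1.35 = 0.1195 m³/s
w_3 = (8.5 − 3.3)/2 = 2.6 m; q_3 = 0.23 × 0.93 × 2.6 = 0.5561 m³/s
w_4 = (9.5 − 4.9)/2 = 2.3 m; q_4 = 0.25 × 1.08 × 2.3 = 0.6210 m³/s
w_5 = (15.0 − 8.5)/2 = 3.25 m; q_5 = 0.32 × 1.54 × 3.25 = 1.602 m³/s
w_6 = (18.4 − 9.5)/2 = 4.45 m; q_6 = 0.29 × 1.07 × 4.45 = 1.381 m³/s
w_7 = (18.4 − 15.0)/2 = 1.7 m; q_7 = 0.11 × 0.32 × 1.7 = 0.05984 m³/s
Q = Σ qᵢ = 4.358 m³/s

4.36 m³/s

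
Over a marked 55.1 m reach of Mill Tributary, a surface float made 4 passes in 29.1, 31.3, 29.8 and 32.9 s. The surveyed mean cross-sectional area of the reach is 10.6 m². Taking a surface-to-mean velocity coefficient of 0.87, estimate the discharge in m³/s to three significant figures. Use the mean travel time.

16.5 m³/s

t̄ = (29.1 + 31.3 + 29.8 + 32.9) / 4 = 30.775 s
v_surface = L / t̄ = 55.1 / 30.775 = 1.790 m/s
v_mean = 0.87 × 1.790 = 1.558 m/s
Q = A × v_mean = 10.6 × 1.558 = 16.51 m³/s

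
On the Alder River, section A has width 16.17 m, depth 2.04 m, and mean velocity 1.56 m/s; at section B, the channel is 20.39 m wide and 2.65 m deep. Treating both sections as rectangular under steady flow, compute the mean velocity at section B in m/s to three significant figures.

0.952 m/s

Q = A₁V₁ = (16.17×2.04) × 1.56 = 51.46 m³/s
A₂ = 20.39 × 2.65 = 54.03 m²
V₂ = Q/A₂ = 51.46/54.03 = 0.9524 m/s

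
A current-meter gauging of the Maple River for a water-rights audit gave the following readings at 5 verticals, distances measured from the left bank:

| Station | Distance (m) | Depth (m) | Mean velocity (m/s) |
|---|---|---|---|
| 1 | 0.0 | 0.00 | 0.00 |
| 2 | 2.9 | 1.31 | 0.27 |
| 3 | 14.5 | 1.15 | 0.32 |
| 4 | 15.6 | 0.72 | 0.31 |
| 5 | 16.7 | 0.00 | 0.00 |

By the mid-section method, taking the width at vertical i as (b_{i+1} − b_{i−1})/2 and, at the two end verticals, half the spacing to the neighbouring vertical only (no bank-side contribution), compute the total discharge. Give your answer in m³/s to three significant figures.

5.15 m³/s

w_2 = (14.5 − 0.0)/2 = 7.25 m; q_2 = 0.27 × 1.31 × 7.25 = 2.564 m³/s
w_3 = (15.6 − 2.9)/2 = 6.35 m; q_3 = 0.32 × 1.15 × 6.35 = 2.337 m³/s
w_4 = (16.7 − 14.5)/2 = 1.1 m; q_4 = 0.31 × 0.72 × 1.1 = 0.2455 m³/s
Stations 1, 5 contribute zero (depth or velocity is 0).
Q = Σ qᵢ = 5.147 m³/s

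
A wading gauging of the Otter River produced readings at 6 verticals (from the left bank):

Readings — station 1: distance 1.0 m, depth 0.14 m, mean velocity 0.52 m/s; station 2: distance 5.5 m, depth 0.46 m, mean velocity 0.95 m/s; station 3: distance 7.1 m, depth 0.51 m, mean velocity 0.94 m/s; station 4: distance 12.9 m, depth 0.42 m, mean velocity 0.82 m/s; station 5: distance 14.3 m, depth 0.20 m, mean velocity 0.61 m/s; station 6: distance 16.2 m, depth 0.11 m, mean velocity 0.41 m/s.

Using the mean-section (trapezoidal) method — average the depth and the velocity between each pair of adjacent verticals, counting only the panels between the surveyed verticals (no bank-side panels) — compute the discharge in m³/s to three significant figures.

Panel 1-2: Δb = 4.5 m, d̄ = (0.14+0.46)/2 = 0.3, v̄ = (0.52+0.95)/2 = 0.735 → q = 4.5×0.3×0.735 = 0.9923 m³/s
Panel 2-3: Δb = 1.6 m, d̄ = (0.46+0.51)/2 = 0.485, v̄ = (0.95+0.94)/2 = 0.945 → q = 1.6×0.485×0.945 = 0.7333 m³/s
Panel 3-4: Δb = 5.8 m, d̄ = (0.51+0.42)/2 = 0.465, v̄ = (0.94+0.82)/2 = 0.88 → q = 5.8×0.465×0.88 = 2.373 m³/s
Panel 4-5: Δb = 1.4 m, d̄ = (0.42+0.20)/2 = 0.31, v̄ = (0.82+0.61)/2 = 0.715 → q = 1.4×0.31×0.715 = 0.3103 m³/s
Panel 5-6: Δb = 1.9 m, d̄ = (0.20+0.11)/2 = 0.155, v̄ = (0.61+0.41)/2 = 0.51 → q = 1.9×0.155×0.51 = 0.1502 m³/s
Q = Σ q = 4.559 m³/s

4.56 m³/s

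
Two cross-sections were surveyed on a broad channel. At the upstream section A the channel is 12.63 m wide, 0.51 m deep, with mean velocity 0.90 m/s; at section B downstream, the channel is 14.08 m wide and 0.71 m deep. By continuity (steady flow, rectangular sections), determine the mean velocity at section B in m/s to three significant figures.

Q = A₁V₁ = (12.63×0.51) × 0.90 = 5.797 m³/s
A₂ = 14.08 × 0.71 = 9.997 m²
V₂ = Q/A₂ = 5.797/9.997 = 0.5799 m/s

0.580 m/s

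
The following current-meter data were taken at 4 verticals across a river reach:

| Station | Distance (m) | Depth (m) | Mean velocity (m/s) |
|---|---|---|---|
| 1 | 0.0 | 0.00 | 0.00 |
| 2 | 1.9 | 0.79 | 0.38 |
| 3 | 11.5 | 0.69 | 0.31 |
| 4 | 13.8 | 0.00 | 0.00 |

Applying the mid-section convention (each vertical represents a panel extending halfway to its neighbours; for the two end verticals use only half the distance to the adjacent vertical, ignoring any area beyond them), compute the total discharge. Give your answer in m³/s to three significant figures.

3.00 m³/s

w_2 = (11.5 − 0.0)/2 = 5.75 m; q_2 = 0.38 × 0.79 × 5.75 = 1.726 m³/s
w_3 = (13.8 − 1.9)/2 = 5.95 m; q_3 = 0.31 × 0.69 × 5.95 = 1.273 m³/s
Stations 1, 4 contribute zero (depth or velocity is 0).
Q = Σ qᵢ = 2.999 m³/s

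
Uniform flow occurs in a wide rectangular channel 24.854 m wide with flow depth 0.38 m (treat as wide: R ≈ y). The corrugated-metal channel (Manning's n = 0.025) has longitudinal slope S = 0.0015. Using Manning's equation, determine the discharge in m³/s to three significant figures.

7.68 m³/s

A = b·y = 24.854 × 0.38 = 9.445 m²
Wide channel: R ≈ y = 0.38 m
Q = (1/n)·A·R^(2/3)·S^(1/2) = (1/0.025) × 9.445 × 0.3800^(2/3) × 0.0015^(1/2) = 7.676 m³/s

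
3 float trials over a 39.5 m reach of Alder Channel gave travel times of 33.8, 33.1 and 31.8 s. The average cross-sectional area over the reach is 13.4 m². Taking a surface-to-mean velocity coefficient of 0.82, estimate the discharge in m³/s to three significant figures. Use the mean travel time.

13.2 m³/s

t̄ = (33.8 + 33.1 + 31.8) / 3 = 32.9 s
v_surface = L / t̄ = 39.5 / 32.9 = 1.201 m/s
v_mean = 0.82 × 1.201 = 0.9845 m/s
Q = A × v_mean = 13.4 × 0.9845 = 13.19 m³/s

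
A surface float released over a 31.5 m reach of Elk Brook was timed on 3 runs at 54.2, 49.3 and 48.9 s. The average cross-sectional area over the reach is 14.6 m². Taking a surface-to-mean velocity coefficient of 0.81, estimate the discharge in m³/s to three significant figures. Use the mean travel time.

t̄ = (54.2 + 49.3 + 48.9) / 3 = 50.8 s
v_surface = L / t̄ = 31.5 / 50.8 = 0.6201 m/s
v_mean = 0.81 × 0.6201 = 0.5023 m/s
Q = A × v_mean = 14.6 × 0.5023 = 7.333 m³/s

7.33 m³/s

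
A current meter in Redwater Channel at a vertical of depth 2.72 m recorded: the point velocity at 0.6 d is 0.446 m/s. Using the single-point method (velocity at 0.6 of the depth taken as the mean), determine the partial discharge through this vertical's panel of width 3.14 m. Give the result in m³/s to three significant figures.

3.81 m³/s

v̄ = v₀.₆ = 0.446 m/s
q = v̄ × d × w = 0.4460 × 2.72 × 3.14 = 3.809 m³/s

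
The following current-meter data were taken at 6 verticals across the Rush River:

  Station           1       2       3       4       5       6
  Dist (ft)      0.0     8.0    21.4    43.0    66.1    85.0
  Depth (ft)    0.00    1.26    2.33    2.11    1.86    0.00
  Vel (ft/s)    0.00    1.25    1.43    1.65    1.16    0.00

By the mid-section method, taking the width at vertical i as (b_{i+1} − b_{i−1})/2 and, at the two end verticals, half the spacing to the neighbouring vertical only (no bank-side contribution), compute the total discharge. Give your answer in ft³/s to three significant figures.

198 ft³/s

w_2 = (21.4 − 0.0)/2 = 10.7 ft; q_2 = 1.25 × 1.26 × 10.7 = 16.85 ft³/s
w_3 = (43.0 − 8.0)/2 = 17.5 ft; q_3 = 1.43 × 2.33 × 17.5 = 58.31 ft³/s
w_4 = (66.1 − 21.4)/2 = 22.35 ft; q_4 = 1.65 × 2.11 × 22.35 = 77.81 ft³/s
w_5 = (85.0 − 43.0)/2 = 21 ft; q_5 = 1.16 × 1.86 × 21 = 45.31 ft³/s
Stations 1, 6 contribute zero (depth or velocity is 0).
Q = Σ qᵢ = 198.3 ft³/s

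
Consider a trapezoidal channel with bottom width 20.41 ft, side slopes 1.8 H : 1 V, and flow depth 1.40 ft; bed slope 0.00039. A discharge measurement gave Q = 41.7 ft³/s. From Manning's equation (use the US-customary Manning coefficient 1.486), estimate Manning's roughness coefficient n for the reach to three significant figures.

A = (b + z·y)·y = (20.41 + 1.8×1.40)×1.40 = 32.10 ft²
P = b + 2y√(1+z²) = 20.41 + 2×1.40×√(1+1.8²) = 26.18 ft
R = A/P = 32.10/26.18 = 1.226 ft
n = (1.486/Q)·A·R^(2/3)·S^(1/2) = (1.486/41.7) × 32.10 × 1.146 × 0.01975 = 0.02588

0.0259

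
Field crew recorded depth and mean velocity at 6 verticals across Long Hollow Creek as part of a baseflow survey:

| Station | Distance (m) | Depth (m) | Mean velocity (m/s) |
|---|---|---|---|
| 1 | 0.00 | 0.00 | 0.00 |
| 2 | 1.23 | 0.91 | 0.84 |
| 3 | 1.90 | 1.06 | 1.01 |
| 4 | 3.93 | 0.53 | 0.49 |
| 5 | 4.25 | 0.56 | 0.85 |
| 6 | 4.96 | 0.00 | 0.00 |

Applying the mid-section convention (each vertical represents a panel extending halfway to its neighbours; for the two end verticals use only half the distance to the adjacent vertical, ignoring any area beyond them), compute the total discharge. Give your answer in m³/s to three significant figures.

w_2 = (1.90 − 0.00)/2 = 0.95 m; q_2 = 0.84 × 0.91 × 0.95 = 0.7262 m³/s
w_3 = (3.93 − 1.23)/2 = 1.35 m; q_3 = 1.01 × 1.06 × 1.35 = 1.445 m³/s
w_4 = (4.25 − 1.90)/2 = 1.175 m; q_4 = 0.49 × 0.53 × 1.175 = 0.3051 m³/s
w_5 = (4.96 − 3.93)/2 = 0.515 m; q_5 = 0.85 × 0.56 × 0.515 = 0.2451 m³/s
Stations 1, 6 contribute zero (depth or velocity is 0).
Q = Σ qᵢ = 2.722 m³/s

2.72 m³/s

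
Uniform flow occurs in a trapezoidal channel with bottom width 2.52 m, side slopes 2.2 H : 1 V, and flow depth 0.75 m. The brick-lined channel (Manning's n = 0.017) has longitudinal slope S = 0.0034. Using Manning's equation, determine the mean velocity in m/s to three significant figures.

A = (b + z·y)·y = (2.52 + 2.2×0.75)×0.75 = 3.128 m²
P = b + 2y√(1+z²) = 2.52 + 2×0.75×√(1+2.2²) = 6.145 m
R = A/P = 3.128/6.145 = 0.5090 m
Q = (1/n)·A·R^(2/3)·S^(1/2) = (1/0.017) × 3.128 × 0.5090^(2/3) × 0.0034^(1/2) = 6.838 m³/s
V = Q/A = 6.838/3.128 = 2.186 m/s

2.19 m/s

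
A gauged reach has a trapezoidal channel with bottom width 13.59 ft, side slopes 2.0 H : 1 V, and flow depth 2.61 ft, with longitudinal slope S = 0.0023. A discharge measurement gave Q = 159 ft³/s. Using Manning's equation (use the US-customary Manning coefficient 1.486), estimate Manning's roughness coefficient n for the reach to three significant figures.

0.0343

A = (b + z·y)·y = (13.59 + 2.0×2.61)×2.61 = 49.09 ft²
P = b + 2y√(1+z²) = 13.59 + 2×2.61×√(1+2.0²) = 25.26 ft
R = A/P = 49.09/25.26 = 1.943 ft
n = (1.486/Q)·A·R^(2/3)·S^(1/2) = (1.486/159) × 49.09 × 1.557 × 0.04796 = 0.03427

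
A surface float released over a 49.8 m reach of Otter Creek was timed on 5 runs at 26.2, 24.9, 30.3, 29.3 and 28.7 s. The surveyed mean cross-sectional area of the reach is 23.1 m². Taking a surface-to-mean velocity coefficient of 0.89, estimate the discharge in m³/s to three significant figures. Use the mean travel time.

36.7 m³/s

t̄ = (26.2 + 24.9 + 30.3 + 29.3 + 28.7) / 5 = 27.88 s
v_surface = L / t̄ = 49.8 / 27.88 = 1.786 m/s
v_mean = 0.89 × 1.786 = 1.590 m/s
Q = A × v_mean = 23.1 × 1.590 = 36.72 m³/s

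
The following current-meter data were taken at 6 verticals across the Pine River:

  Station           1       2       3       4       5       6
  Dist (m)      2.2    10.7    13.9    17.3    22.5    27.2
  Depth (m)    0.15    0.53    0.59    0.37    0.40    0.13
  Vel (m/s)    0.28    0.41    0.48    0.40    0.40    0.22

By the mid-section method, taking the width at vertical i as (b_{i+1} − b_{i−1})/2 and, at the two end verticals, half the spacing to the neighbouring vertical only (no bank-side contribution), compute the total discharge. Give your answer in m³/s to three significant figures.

w_1 = (10.7 − 2.2)/2 = 4.25 m; q_1 = 0.28 × 0.15 × 4.25 = 0.1785 m³/s
w_2 = (13.9 − 2.2)/2 = 5.85 m; q_2 = 0.41 × 0.53 × 5.85 = 1.271 m³/s
w_3 = (17.3 − 10.7)/2 = 3.3 m; q_3 = 0.48 × 0.59 × 3.3 = 0.9346 m³/s
w_4 = (22.5 − 13.9)/2 = 4.3 m; q_4 = 0.40 × 0.37 × 4.3 = 0.6364 m³/s
w_5 = (27.2 − 17.3)/2 = 4.95 m; q_5 = 0.40 × 0.40 × 4.95 = 0.7920 m³/s
w_6 = (27.2 − 22.5)/2 = 2.35 m; q_6 = 0.22 × 0.13 × 2.35 = 0.06721 m³/s
Q = Σ qᵢ = 3.880 m³/s

3.88 m³/s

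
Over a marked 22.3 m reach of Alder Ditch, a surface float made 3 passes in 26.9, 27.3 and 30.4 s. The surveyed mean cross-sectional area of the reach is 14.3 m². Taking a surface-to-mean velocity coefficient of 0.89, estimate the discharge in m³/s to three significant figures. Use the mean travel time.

t̄ = (26.9 + 27.3 + 30.4) / 3 = 28.2 s
v_surface = L / t̄ = 22.3 / 28.2 = 0.7908 m/s
v_mean = 0.89 × 0.7908 = 0.7038 m/s
Q = A × v_mean = 14.3 × 0.7038 = 10.06 m³/s

10.1 m³/s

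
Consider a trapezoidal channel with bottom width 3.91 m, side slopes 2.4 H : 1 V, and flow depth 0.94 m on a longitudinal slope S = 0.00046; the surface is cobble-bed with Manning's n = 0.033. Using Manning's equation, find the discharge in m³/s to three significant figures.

A = (b + z·y)·y = (3.91 + 2.4×0.94)×0.94 = 5.796 m²
P = b + 2y√(1+z²) = 3.91 + 2×0.94×√(1+2.4²) = 8.798 m
R = A/P = 5.796/8.798 = 0.6588 m
Q = (1/n)·A·R^(2/3)·S^(1/2) = (1/0.033) × 5.796 × 0.6588^(2/3) × 0.00046^(1/2) = 2.852 m³/s

2.85 m³/s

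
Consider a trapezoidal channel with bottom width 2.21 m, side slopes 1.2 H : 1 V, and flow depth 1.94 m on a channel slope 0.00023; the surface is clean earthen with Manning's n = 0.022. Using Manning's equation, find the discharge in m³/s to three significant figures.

6.33 m³/s

A = (b + z·y)·y = (2.21 + 1.2×1.94)×1.94 = 8.804 m²
P = b + 2y√(1+z²) = 2.21 + 2×1.94×√(1+1.2²) = 8.271 m
R = A/P = 8.804/8.271 = 1.064 m
Q = (1/n)·A·R^(2/3)·S^(1/2) = (1/0.022) × 8.804 × 1.064^(2/3) × 0.00023^(1/2) = 6.327 m³/s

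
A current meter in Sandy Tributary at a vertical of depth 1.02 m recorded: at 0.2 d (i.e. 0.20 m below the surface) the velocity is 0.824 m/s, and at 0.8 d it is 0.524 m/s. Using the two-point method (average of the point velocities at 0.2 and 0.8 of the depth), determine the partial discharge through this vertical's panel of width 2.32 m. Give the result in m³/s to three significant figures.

1.59 m³/s

v̄ = (0.824 + 0.524) / 2 = 0.6740 m/s
q = v̄ × d × w = 0.6740 × 1.02 × 2.32 = 1.595 m³/s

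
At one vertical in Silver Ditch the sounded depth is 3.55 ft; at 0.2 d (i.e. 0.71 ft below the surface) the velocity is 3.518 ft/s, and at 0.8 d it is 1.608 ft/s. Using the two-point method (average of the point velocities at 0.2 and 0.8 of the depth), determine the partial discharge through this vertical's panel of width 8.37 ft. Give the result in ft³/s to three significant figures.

76.2 ft³/s

v̄ = (3.518 + 1.608) / 2 = 2.563 ft/s
q = v̄ × d × w = 2.563 × 3.55 × 8.37 = 76.16 ft³/s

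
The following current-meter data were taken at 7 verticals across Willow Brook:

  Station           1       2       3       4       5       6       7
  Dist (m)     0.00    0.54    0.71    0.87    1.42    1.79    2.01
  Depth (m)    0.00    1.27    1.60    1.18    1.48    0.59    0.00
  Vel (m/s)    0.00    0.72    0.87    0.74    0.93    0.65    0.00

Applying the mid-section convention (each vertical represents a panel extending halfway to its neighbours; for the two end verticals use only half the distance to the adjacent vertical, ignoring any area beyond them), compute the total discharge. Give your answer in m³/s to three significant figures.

w_2 = (0.71 − 0.00)/2 = 0.355 m; q_2 = 0.72 × 1.27 × 0.355 = 0.3246 m³/s
w_3 = (0.87 − 0.54)/2 = 0.165 m; q_3 = 0.87 × 1.60 × 0.165 = 0.2297 m³/s
w_4 = (1.42 − 0.71)/2 = 0.355 m; q_4 = 0.74 × 1.18 × 0.355 = 0.3100 m³/s
w_5 = (1.79 − 0.87)/2 = 0.46 m; q_5 = 0.93 × 1.48 × 0.46 = 0.6331 m³/s
w_6 = (2.01 − 1.42)/2 = 0.295 m; q_6 = 0.65 × 0.59 × 0.295 = 0.1131 m³/s
Stations 1, 7 contribute zero (depth or velocity is 0).
Q = Σ qᵢ = 1.611 m³/s

1.61 m³/s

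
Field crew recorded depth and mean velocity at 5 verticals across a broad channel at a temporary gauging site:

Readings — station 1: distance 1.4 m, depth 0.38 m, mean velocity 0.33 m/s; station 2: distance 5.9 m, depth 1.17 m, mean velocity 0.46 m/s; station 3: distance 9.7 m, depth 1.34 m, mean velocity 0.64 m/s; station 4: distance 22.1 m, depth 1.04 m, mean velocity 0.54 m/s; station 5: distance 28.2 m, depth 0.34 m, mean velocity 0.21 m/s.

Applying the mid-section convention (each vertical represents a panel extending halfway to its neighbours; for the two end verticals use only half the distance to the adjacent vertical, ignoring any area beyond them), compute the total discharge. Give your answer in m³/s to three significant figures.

w_1 = (5.9 − 1.4)/2 = 2.25 m; q_1 = 0.33 × 0.38 × 2.25 = 0.2822 m³/s
w_2 = (9.7 − 1.4)/2 = 4.15 m; q_2 = 0.46 × 1.17 × 4.15 = 2.234 m³/s
w_3 = (22.1 − 5.9)/2 = 8.1 m; q_3 = 0.64 × 1.34 × 8.1 = 6.947 m³/s
w_4 = (28.2 − 9.7)/2 = 9.25 m; q_4 = 0.54 × 1.04 × 9.25 = 5.195 m³/s
w_5 = (28.2 − 22.1)/2 = 3.05 m; q_5 = 0.21 × 0.34 × 3.05 = 0.2178 m³/s
Q = Σ qᵢ = 14.87 m³/s

14.9 m³/s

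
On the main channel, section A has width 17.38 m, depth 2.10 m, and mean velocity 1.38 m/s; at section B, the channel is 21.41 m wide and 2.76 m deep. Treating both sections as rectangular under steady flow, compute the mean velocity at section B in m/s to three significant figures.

Q = A₁V₁ = (17.38×2.10) × 1.38 = 50.37 m³/s
A₂ = 21.41 × 2.76 = 59.09 m²
V₂ = Q/A₂ = 50.37/59.09 = 0.8524 m/s

0.852 m/s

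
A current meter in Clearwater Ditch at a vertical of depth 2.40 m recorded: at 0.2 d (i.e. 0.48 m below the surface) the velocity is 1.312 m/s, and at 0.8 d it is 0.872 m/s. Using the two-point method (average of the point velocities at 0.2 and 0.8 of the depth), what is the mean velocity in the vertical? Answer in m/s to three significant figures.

v̄ = (1.312 + 0.872) / 2 = 1.092 m/s

1.09 m/s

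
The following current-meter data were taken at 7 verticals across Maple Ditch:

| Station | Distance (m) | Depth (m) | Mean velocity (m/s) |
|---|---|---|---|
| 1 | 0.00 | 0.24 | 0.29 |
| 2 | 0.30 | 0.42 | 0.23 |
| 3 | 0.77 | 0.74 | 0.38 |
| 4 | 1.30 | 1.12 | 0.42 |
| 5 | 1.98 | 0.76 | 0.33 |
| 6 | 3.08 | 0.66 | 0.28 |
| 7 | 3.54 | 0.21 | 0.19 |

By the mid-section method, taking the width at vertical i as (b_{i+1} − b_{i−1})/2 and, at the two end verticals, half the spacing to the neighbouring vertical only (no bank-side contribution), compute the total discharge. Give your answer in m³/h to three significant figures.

w_1 = (0.30 − 0.00)/2 = 0.15 m; q_1 = 0.29 × 0.24 × 0.15 = 0.01044 m³/s
w_2 = (0.77 − 0.00)/2 = 0.385 m; q_2 = 0.23 × 0.42 × 0.385 = 0.03719 m³/s
w_3 = (1.30 − 0.30)/2 = 0.5 m; q_3 = 0.38 × 0.74 × 0.5 = 0.1406 m³/s
w_4 = (1.98 − 0.77)/2 = 0.605 m; q_4 = 0.42 × 1.12 × 0.605 = 0.2846 m³/s
w_5 = (3.08 − 1.30)/2 = 0.89 m; q_5 = 0.33 × 0.76 × 0.89 = 0.2232 m³/s
w_6 = (3.54 − 1.98)/2 = 0.78 m; q_6 = 0.28 × 0.66 × 0.78 = 0.1441 m³/s
w_7 = (3.54 − 3.08)/2 = 0.23 m; q_7 = 0.19 × 0.21 × 0.23 = 0.009177 m³/s
Q = Σ qᵢ = 0.8494 m³/s
= 0.8494 × 3600 = 3058 m³/h

3060 m³/h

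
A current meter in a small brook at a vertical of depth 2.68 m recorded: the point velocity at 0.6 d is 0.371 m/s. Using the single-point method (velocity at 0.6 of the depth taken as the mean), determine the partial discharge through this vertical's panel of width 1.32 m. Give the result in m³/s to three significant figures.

v̄ = v₀.₆ = 0.371 m/s
q = v̄ × d × w = 0.3710 × 2.68 × 1.32 = 1.312 m³/s

1.31 m³/s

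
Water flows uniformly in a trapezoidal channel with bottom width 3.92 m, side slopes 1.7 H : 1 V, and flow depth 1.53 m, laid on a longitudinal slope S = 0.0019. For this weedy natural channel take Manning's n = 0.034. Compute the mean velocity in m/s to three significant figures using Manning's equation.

1.28 m/s

A = (b + z·y)·y = (3.92 + 1.7×1.53)×1.53 = 9.977 m²
P = b + 2y√(1+z²) = 3.92 + 2×1.53×√(1+1.7²) = 9.955 m
R = A/P = 9.977/9.955 = 1.002 m
Q = (1/n)·A·R^(2/3)·S^(1/2) = (1/0.034) × 9.977 × 1.002^(2/3) × 0.0019^(1/2) = 12.81 m³/s
V = Q/A = 12.81/9.977 = 1.284 m/s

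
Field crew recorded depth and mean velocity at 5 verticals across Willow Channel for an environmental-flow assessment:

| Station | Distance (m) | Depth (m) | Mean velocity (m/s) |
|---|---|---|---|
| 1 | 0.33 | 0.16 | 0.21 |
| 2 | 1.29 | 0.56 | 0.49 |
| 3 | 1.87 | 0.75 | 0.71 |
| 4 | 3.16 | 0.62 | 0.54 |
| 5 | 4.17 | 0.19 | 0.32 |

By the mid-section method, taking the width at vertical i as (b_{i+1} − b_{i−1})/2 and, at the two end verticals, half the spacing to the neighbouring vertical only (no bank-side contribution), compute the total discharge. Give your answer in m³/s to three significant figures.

w_1 = (1.29 − 0.33)/2 = 0.48 m; q_1 = 0.21 × 0.16 × 0.48 = 0.01613 m³/s
w_2 = (1.87 − 0.33)/2 = 0.77 m; q_2 = 0.49 × 0.56 × 0.77 = 0.2113 m³/s
w_3 = (3.16 − 1.29)/2 = 0.935 m; q_3 = 0.71 × 0.75 × 0.935 = 0.4979 m³/s
w_4 = (4.17 − 1.87)/2 = 1.15 m; q_4 = 0.54 × 0.62 × 1.15 = 0.3850 m³/s
w_5 = (4.17 − 3.16)/2 = 0.505 m; q_5 = 0.32 × 0.19 × 0.505 = 0.03070 m³/s
Q = Σ qᵢ = 1.141 m³/s

1.14 m³/s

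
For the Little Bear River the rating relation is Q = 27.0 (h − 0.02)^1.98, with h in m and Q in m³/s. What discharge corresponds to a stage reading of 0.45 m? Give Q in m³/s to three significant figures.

Q = 27.0 × (0.45 − 0.02)^1.98 = 27.0 × 0.43^1.98 = 5.077 m³/s

5.08 m³/s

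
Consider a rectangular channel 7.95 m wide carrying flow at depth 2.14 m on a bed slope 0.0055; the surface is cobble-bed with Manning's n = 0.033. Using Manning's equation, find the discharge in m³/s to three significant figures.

A = b·y = 7.95 × 2.14 = 17.01 m²
P = b + 2y = 7.95 + 2×2.14 = 12.23 m
R = A/P = 17.01/12.23 = 1.391 m
Q = (1/n)·A·R^(2/3)·S^(1/2) = (1/0.033) × 17.01 × 1.391^(2/3) × 0.0055^(1/2) = 47.65 m³/s

47.6 m³/s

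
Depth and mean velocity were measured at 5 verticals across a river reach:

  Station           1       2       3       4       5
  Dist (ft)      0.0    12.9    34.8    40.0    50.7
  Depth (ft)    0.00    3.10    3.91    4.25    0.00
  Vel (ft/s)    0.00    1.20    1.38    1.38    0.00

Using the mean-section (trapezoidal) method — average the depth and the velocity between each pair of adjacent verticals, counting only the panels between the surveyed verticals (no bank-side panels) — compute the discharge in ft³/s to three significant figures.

Panel 1-2: Δb = 12.9 ft, d̄ = (0.00+3.10)/2 = 1.55, v̄ = (0.00+1.20)/2 = 0.6 → q = 12.9×1.55×0.6 = 12.00 ft³/s
Panel 2-3: Δb = 21.9 ft, d̄ = (3.10+3.91)/2 = 3.505, v̄ = (1.20+1.38)/2 = 1.29 → q = 21.9×3.505×1.29 = 99.02 ft³/s
Panel 3-4: Δb = 5.2 ft, d̄ = (3.91+4.25)/2 = 4.08, v̄ = (1.38+1.38)/2 = 1.38 → q = 5.2×4.08×1.38 = 29.28 ft³/s
Panel 4-5: Δb = 10.7 ft, d̄ = (4.25+0.00)/2 = 2.125, v̄ = (1.38+0.00)/2 = 0.69 → q = 10.7×2.125×0.69 = 15.69 ft³/s
Q = Σ q = 156.0 ft³/s

156 ft³/s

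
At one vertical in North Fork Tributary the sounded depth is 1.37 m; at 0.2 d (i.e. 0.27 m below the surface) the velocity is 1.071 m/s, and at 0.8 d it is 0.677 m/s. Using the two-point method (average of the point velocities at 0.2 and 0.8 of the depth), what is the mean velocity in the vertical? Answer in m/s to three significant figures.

v̄ = (1.071 + 0.677) / 2 = 0.8740 m/s

0.874 m/s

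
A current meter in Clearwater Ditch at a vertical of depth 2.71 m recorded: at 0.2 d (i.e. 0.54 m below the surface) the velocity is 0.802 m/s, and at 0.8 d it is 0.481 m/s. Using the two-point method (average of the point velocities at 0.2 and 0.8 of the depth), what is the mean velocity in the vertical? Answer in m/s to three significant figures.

v̄ = (0.802 + 0.481) / 2 = 0.6415 m/s

0.642 m/s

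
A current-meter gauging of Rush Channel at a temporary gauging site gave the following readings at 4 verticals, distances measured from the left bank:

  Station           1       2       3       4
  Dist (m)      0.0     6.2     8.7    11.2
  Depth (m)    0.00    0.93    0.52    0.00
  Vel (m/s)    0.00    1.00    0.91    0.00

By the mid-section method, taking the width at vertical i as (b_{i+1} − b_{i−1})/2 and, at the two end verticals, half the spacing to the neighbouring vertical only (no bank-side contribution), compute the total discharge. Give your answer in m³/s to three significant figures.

5.23 m³/s

w_2 = (8.7 − 0.0)/2 = 4.35 m; q_2 = 1.00 × 0.93 × 4.35 = 4.046 m³/s
w_3 = (11.2 − 6.2)/2 = 2.5 m; q_3 = 0.91 × 0.52 × 2.5 = 1.183 m³/s
Stations 1, 4 contribute zero (depth or velocity is 0).
Q = Σ qᵢ = 5.229 m³/s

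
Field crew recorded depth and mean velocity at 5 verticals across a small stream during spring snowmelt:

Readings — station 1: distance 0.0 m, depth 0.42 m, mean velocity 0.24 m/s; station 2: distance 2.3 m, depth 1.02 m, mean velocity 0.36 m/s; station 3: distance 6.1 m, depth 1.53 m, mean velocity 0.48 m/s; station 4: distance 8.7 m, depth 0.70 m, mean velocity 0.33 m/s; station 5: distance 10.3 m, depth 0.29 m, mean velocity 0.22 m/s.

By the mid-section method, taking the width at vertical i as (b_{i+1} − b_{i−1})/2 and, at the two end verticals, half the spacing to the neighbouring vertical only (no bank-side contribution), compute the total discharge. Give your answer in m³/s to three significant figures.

4.12 m³/s

w_1 = (2.3 − 0.0)/2 = 1.15 m; q_1 = 0.24 × 0.42 × 1.15 = 0.1159 m³/s
w_2 = (6.1 − 0.0)/2 = 3.05 m; q_2 = 0.36 × 1.02 × 3.05 = 1.120 m³/s
w_3 = (8.7 − 2.3)/2 = 3.2 m; q_3 = 0.48 × 1.53 × 3.2 = 2.350 m³/s
w_4 = (10.3 − 6.1)/2 = 2.1 m; q_4 = 0.33 × 0.70 × 2.1 = 0.4851 m³/s
w_5 = (10.3 − 8.7)/2 = 0.8 m; q_5 = 0.22 × 0.29 × 0.8 = 0.05104 m³/s
Q = Σ qᵢ = 4.122 m³/s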